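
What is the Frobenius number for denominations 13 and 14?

For two coprime denominations a and b, the Frobenius number (largest value not representable as a non-negative combination) is ab - a - b.
Here gcd(13, 14) = 1, so they are coprime.
F(13, 14) = 13·14 - 13 - 14 = 182 - 27 = 155

155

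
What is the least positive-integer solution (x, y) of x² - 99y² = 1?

We seek the smallest positive integers (x, y) with x² - 99y² = 1, i.e., x² = 99y² + 1.
Try successive y values:
y = 1: x² = 99·1² + 1 = 100, x = 10 ✓

Verify: 10² - 99·1² = 100 - 99 = 1 ✓

x = 10, y = 1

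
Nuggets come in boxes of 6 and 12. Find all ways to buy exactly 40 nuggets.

We need non-negative integers (x, y) with 6x + 12y = 40.
For each x in 0..6, check if 40 - 6x is a non-negative multiple of 12.
No x yields an integer y ≥ 0.

No solution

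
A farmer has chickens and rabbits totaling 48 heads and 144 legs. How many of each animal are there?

Let c = chickens, r = rabbits.
Heads: c + r = 48
Legs: 2c + 4r = 144
From the first equation, c = 48 - r. Substitute:
2(48 - r) + 4r = 144
96 + 2r = 144
r = (144 - 96)/2 = 24
c = 48 - 24 = 24

Chickens: 24, Rabbits: 24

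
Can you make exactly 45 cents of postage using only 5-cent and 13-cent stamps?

We need non-negative x, y with 5x + 13y = 45.
gcd(5, 13) = 1 divides 45, so integer solutions exist.
Search for a non-negative one: x = 9 gives 13y = 45 - 45 = 0, so y = 0.
Check: 5·9 + 13·0 = 45 ✓

Yes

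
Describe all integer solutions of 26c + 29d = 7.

Step 1: Compute gcd(26, 29) = 1.
Since 1 divides 7, solutions exist.

Step 2: Find a particular solution using extended Euclidean algorithm.
We get c₀ = -70, d₀ = 63.
Check: 26*-70 + 29*63 = 7 = 7 ✓

Step 3: Write the general solution.
c = -70 + (29/1)t = -70 + 29t
d = 63 - (26/1)t = 63 - 26t
for any integer t.

c = -70 + 29t, d = 63 - 26t for integer t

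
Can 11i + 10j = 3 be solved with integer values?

Step 1: Compute gcd(11, 10).
gcd(11, 10) = 1

Step 2: Check divisibility.
Does 1 divide 3? 3 = 1 x 3, so yes.

By the theorem on linear Diophantine equations, 11i + 10j = 3 has integer solutions if and only if gcd(11, 10) divides 3. Since 1 | 3, solutions exist.

Yes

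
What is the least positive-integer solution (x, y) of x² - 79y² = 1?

We seek the smallest positive integers (x, y) with x² - 79y² = 1, i.e., x² = 79y² + 1.
Try successive y values:
y = 1: x² = 79·1² + 1 = 80, not a perfect square
y = 2: x² = 79·2² + 1 = 317, not a perfect square
y = 3: x² = 79·3² + 1 = 712, not a perfect square
... continuing the search (or via continued fractions) ...
y = 9: x² = 79·9² + 1 = 6400, x = 80 ✓

Verify: 80² - 79·9² = 6400 - 6399 = 1 ✓

x = 80, y = 9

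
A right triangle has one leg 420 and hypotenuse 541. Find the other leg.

a² = c² - b² = 292681 - 176400 = 116281
a = 341

341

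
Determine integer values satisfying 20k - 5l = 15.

Step 1: Check solvability.
gcd(20, 5) = 5
Since 5 divides 15, solutions exist.

Step 2: Apply extended Euclidean algorithm to find gcd.
We find integers such that 20*x0 + 5*y0 = 5

Step 3: Scale the particular solution.
Multiply by 15/5 = 3:
k = 0, l = -3

Step 4: Verify.
20*(0) - 5*(-3) = 15 = 15 ✓

k = 0, l = -3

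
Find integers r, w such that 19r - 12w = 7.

Step 1: Check solvability.
gcd(19, 12) = 1
Since 1 divides 7, solutions exist.

Step 2: Apply extended Euclidean algorithm to find gcd.
We find integers such that 19*x0 + 12*y0 = 1

Step 3: Scale the particular solution.
Multiply by 7/1 = 7:
r = -35, w = -56

Step 4: Verify.
19*(-35) - 12*(-56) = 7 = 7 ✓

r = -35, w = -56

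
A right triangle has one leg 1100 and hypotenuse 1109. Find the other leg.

a² = c² - b² = 1229881 - 1210000 = 19881
a = 141

141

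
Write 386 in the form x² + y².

We need to find integers x, y > 0 such that x² + y² = 386.
Trying x = 5: y² = 386 - 5² = 386 - 25 = 361
y = 19
Check: 5² + 19² = 25 + 361 = 386 ✓

386 = 5² + 19²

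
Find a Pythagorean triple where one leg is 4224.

We need the other leg and hypotenuse such that 4224² + x² = c².
Take x = 5418, c = 6870: 4224² + 5418² = 17842176 + 29354724 = 47196900 = 6870² ✓
Triple: (5418, 4224, 6870)

(5418, 4224, 6870)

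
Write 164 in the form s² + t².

We need to find integers s, t > 0 such that s² + t² = 164.
Trying s = 8: t² = 164 - 8² = 164 - 64 = 100
t = 10
Check: 8² + 10² = 64 + 100 = 164 ✓

164 = 8² + 10²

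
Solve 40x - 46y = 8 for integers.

Step 1: Check solvability.
gcd(40, 46) = 2
Since 2 divides 8, solutions exist.

Step 2: Apply extended Euclidean algorithm to find gcd.
We find integers such that 40*x0 + 46*y0 = 2

Step 3: Scale the particular solution.
Multiply by 8/2 = 4:
x = -32, y = -28

Step 4: Verify.
40*(-32) - 46*(-28) = 8 = 8 ✓

x = -32, y = -28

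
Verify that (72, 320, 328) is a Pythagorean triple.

Compute a² + b² = 72² + 320² = 5184 + 102400 = 107584
Compute c² = 328² = 107584
Since 107584 = 107584, confirmed.

Yes, it is a Pythagorean triple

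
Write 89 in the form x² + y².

We need to find integers x, y > 0 such that x² + y² = 89.
Trying x = 5: y² = 89 - 5² = 89 - 25 = 64
y = 8
Check: 5² + 8² = 25 + 64 = 89 ✓

89 = 5² + 8²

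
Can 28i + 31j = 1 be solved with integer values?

Step 1: Compute gcd(28, 31).
gcd(28, 31) = 1

Step 2: Check divisibility.
Does 1 divide 1? 1 = 1 x 1, so yes.

By the theorem on linear Diophantine equations, 28i + 31j = 1 has integer solutions if and only if gcd(28, 31) divides 1. Since 1 | 1, solutions exist.

Yes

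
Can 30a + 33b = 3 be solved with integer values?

Step 1: Compute gcd(30, 33).
gcd(30, 33) = 3

Step 2: Check divisibility.
Does 3 divide 3? 3 = 3 x 1, so yes.

By the theorem on linear Diophantine equations, 30a + 33b = 3 has integer solutions if and only if gcd(30, 33) divides 3. Since 3 | 3, solutions exist.

Yes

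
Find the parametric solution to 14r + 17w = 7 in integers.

Step 1: Compute gcd(14, 17) = 1.
Since 1 divides 7, solutions exist.

Step 2: Find a particular solution using extended Euclidean algorithm.
We get r₀ = -42, w₀ = 35.
Check: 14*-42 + 17*35 = 7 = 7 ✓

Step 3: Write the general solution.
r = -42 + (17/1)t = -42 + 17t
w = 35 - (14/1)t = 35 - 14t
for any integer t.

r = -42 + 17t, w = 35 - 14t for integer t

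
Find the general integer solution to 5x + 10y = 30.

Step 1: Compute gcd(5, 10) = 5.
Since 5 divides 30, solutions exist.

Step 2: Find a particular solution using extended Euclidean algorithm.
We get x₀ = 6, y₀ = 0.
Check: 5*6 + 10*0 = 30 = 30 ✓

Step 3: Write the general solution.
x = 6 + (10/5)t = 6 + 2t
y = 0 - (5/5)t = 0 - 1t
for any integer t.

x = 6 + 2t, y = 0 - 1t for integer t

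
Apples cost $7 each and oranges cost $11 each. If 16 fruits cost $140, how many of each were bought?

Let a = apples, o = oranges.
a + o = 16
7a + 11o = 140
Substitute o = 16 - a:
7a + 11(16 - a) = 140
(7 - 11)a = 140 - 176
-4a = -36
a = 9, o = 16 - 9 = 7

Apples: 9, Oranges: 7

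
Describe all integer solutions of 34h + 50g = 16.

Step 1: Compute gcd(34, 50) = 2.
Since 2 divides 16, solutions exist.

Step 2: Find a particular solution using extended Euclidean algorithm.
We get h₀ = 24, g₀ = -16.
Check: 34*24 + 50*-16 = 16 = 16 ✓

Step 3: Write the general solution.
h = 24 + (50/2)t = 24 + 25t
g = -16 - (34/2)t = -16 - 17t
for any integer t.

h = 24 + 25t, g = -16 - 17t for integer t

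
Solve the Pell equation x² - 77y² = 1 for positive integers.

We seek the smallest positive integers (x, y) with x² - 77y² = 1, i.e., x² = 77y² + 1.
Try successive y values:
y = 1: x² = 77·1² + 1 = 78, not a perfect square
y = 2: x² = 77·2² + 1 = 309, not a perfect square
y = 3: x² = 77·3² + 1 = 694, not a perfect square
... continuing the search (or via continued fractions) ...
y = 40: x² = 77·40² + 1 = 123201, x = 351 ✓

Verify: 351² - 77·40² = 123201 - 123200 = 1 ✓

x = 351, y = 40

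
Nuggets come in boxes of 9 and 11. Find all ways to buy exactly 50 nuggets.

We need non-negative integers (x, y) with 9x + 11y = 50.
For each x in 0..5, check if 50 - 9x is a non-negative multiple of 11.
No x yields an integer y ≥ 0.

No solution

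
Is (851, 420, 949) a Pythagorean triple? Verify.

Compute a² + b² = 851² + 420² = 724201 + 176400 = 900601
Compute c² = 949² = 900601
Since 900601 = 900601, confirmed.

Yes, it is a Pythagorean triple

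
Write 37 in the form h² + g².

We need to find integers h, g > 0 such that h² + g² = 37.
Trying h = 1: g² = 37 - 1² = 37 - 1 = 36
g = 6
Check: 1² + 6² = 1 + 36 = 37 ✓

37 = 1² + 6²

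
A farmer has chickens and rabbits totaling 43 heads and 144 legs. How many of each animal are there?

Let c = chickens, r = rabbits.
Heads: c + r = 43
Legs: 2c + 4r = 144
From the first equation, c = 43 - r. Substitute:
2(43 - r) + 4r = 144
86 + 2r = 144
r = (144 - 86)/2 = 29
c = 43 - 29 = 14

Chickens: 14, Rabbits: 29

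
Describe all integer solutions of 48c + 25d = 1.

Step 1: Compute gcd(48, 25) = 1.
Since 1 divides 1, solutions exist.

Step 2: Find a particular solution using extended Euclidean algorithm.
We get c₀ = 12, d₀ = -23.
Check: 48*12 + 25*-23 = 1 = 1 ✓

Step 3: Write the general solution.
c = 12 + (25/1)t = 12 + 25t
d = -23 - (48/1)t = -23 - 48t
for any integer t.

c = 12 + 25t, d = -23 - 48t for integer t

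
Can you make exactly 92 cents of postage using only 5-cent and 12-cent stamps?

We need non-negative x, y with 5x + 12y = 92.
gcd(5, 12) = 1 divides 92, so integer solutions exist.
Search for a non-negative one: x = 4 gives 12y = 92 - 20 = 72, so y = 6.
Check: 5·4 + 12·6 = 92 ✓

Yes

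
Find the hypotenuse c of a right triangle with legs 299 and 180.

c² = a² + b² = 299² + 180² = 89401 + 32400 = 121801
c = sqrt(121801) = 349

349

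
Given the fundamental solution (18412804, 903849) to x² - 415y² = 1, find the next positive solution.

Solutions to x² - Dy² = 1 are generated by powers of (x₀ + y₀√D).
The next solution satisfies x₁ + y₁√415 = (x₀ + y₀√415)², giving:
x₁ = x₀² + 415y₀² = 18412804² + 415·903849² = 339031351142416 + 339031351142415 = 678062702284831
y₁ = 2x₀y₀ = 2·18412804·903849 = 33284788965192

Verify: 678062702284831² - 415·33284788965192² = 459769028229807359027852698561 - 459769028229807359027852698560 = 1 ✓

x = 678062702284831, y = 33284788965192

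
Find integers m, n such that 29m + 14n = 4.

Step 1: Check solvability.
gcd(29, 14) = 1
Since 1 divides 4, solutions exist.

Step 2: Apply extended Euclidean algorithm to find gcd.
We find integers such that 29*x0 + 14*y0 = 1

Step 3: Scale the particular solution.
Multiply by 4/1 = 4:
m = 4, n = -8

Step 4: Verify.
29*(4) + 14*(-8) = 4 = 4 ✓

m = 4, n = -8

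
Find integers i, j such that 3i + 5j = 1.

Step 1: Check solvability.
gcd(3, 5) = 1
Since 1 divides 1, solutions exist.

Step 2: Apply extended Euclidean algorithm to find gcd.
We find integers such that 3*x0 + 5*y0 = 1

Step 3: Scale the particular solution.
Multiply by 1/1 = 1:
i = 2, j = -1

Step 4: Verify.
3*(2) + 5*(-1) = 1 = 1 ✓

i = 2, j = -1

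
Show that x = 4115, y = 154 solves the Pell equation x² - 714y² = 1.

Compute x² = 4115² = 16933225
Compute 714y² = 714·154² = 714·23716 = 16933224
x² - 714y² = 16933225 - 16933224 = 1
Since this equals 1, (4115, 154) is a solution.

Yes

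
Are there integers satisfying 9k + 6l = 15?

Step 1: Compute gcd(9, 6).
gcd(9, 6) = 3

Step 2: Check divisibility.
Does 3 divide 15? 15 = 3 x 5, so yes.

By the theorem on linear Diophantine equations, 9k + 6l = 15 has integer solutions if and only if gcd(9, 6) divides 15. Since 3 | 15, solutions exist.

Yes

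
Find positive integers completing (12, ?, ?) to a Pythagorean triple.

We need the other leg and hypotenuse such that 12² + x² = c².
Take x = 16, c = 20: 12² + 16² = 144 + 256 = 400 = 20² ✓
Triple: (12, 16, 20)

(12, 16, 20)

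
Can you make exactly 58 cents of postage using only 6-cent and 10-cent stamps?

We need non-negative x, y with 6x + 10y = 58.
gcd(6, 10) = 2 divides 58, so integer solutions exist.
Search for a non-negative one: x = 3 gives 10y = 58 - 18 = 40, so y = 4.
Check: 6·3 + 10·4 = 58 ✓

Yes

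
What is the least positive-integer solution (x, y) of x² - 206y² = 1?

We seek the smallest positive integers (x, y) with x² - 206y² = 1, i.e., x² = 206y² + 1.
Try successive y values:
y = 1: x² = 206·1² + 1 = 207, not a perfect square
y = 2: x² = 206·2² + 1 = 825, not a perfect square
y = 3: x² = 206·3² + 1 = 1855, not a perfect square
... continuing the search (or via continued fractions) ...
y = 4148: x² = 206·4148² + 1 = 3544416225, x = 59535 ✓

Verify: 59535² - 206·4148² = 3544416225 - 3544416224 = 1 ✓

x = 59535, y = 4148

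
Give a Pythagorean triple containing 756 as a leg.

We need the other leg and hypotenuse such that 756² + x² = c².
Take x = 533, c = 925: 756² + 533² = 571536 + 284089 = 855625 = 925² ✓
Triple: (533, 756, 925)

(533, 756, 925)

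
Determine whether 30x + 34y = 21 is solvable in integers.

Step 1: Compute gcd(30, 34).
gcd(30, 34) = 2

Step 2: Check divisibility.
Does 2 divide 21? 21 = 2 x 10 + 1, so no.

By the theorem on linear Diophantine equations, 30x + 34y = 21 has integer solutions if and only if gcd(30, 34) divides 21. Since 2 does not divide 21, no solutions exist.

No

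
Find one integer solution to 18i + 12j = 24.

Step 1: Check solvability.
gcd(18, 12) = 6
Since 6 divides 24, solutions exist.

Step 2: Apply extended Euclidean algorithm to find gcd.
We find integers such that 18*x0 + 12*y0 = 6

Step 3: Scale the particular solution.
Multiply by 24/6 = 4:
i = 4, j = -4

Step 4: Verify.
18*(4) + 12*(-4) = 24 = 24 ✓

i = 4, j = -4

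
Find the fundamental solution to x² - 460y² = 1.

We seek the smallest positive integers (x, y) with x² - 460y² = 1, i.e., x² = 460y² + 1.
Try successive y values:
y = 1: x² = 460·1² + 1 = 461, not a perfect square
y = 2: x² = 460·2² + 1 = 1841, not a perfect square
y = 3: x² = 460·3² + 1 = 4141, not a perfect square
... continuing the search (or via continued fractions) ...
y = 118230: x² = 460·118230² + 1 = 6430033134001, x = 2535751 ✓

Verify: 2535751² - 460·118230² = 6430033134001 - 6430033134000 = 1 ✓

x = 2535751, y = 118230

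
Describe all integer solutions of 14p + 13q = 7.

Step 1: Compute gcd(14, 13) = 1.
Since 1 divides 7, solutions exist.

Step 2: Find a particular solution using extended Euclidean algorithm.
We get p₀ = 7, q₀ = -7.
Check: 14*7 + 13*-7 = 7 = 7 ✓

Step 3: Write the general solution.
p = 7 + (13/1)t = 7 + 13t
q = -7 - (14/1)t = -7 - 14t
for any integer t.

p = 7 + 13t, q = -7 - 14t for integer t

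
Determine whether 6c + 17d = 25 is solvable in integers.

Step 1: Compute gcd(6, 17).
gcd(6, 17) = 1

Step 2: Check divisibility.
Does 1 divide 25? 25 = 1 x 25, so yes.

By the theorem on linear Diophantine equations, 6c + 17d = 25 has integer solutions if and only if gcd(6, 17) divides 25. Since 1 | 25, solutions exist.

Yes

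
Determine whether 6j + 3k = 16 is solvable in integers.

Step 1: Compute gcd(6, 3).
gcd(6, 3) = 3

Step 2: Check divisibility.
Does 3 divide 16? 16 = 3 x 5 + 1, so no.

By the theorem on linear Diophantine equations, 6j + 3k = 16 has integer solutions if and only if gcd(6, 3) divides 16. Since 3 does not divide 16, no solutions exist.

No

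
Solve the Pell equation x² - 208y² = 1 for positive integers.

We seek the smallest positive integers (x, y) with x² - 208y² = 1, i.e., x² = 208y² + 1.
Try successive y values:
y = 1: x² = 208·1² + 1 = 209, not a perfect square
y = 2: x² = 208·2² + 1 = 833, not a perfect square
y = 3: x² = 208·3² + 1 = 1873, not a perfect square
... continuing the search (or via continued fractions) ...
y = 45: x² = 208·45² + 1 = 421201, x = 649 ✓

Verify: 649² - 208·45² = 421201 - 421200 = 1 ✓

x = 649, y = 45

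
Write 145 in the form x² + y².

We need to find integers x, y > 0 such that x² + y² = 145.
Trying x = 1: y² = 145 - 1² = 145 - 1 = 144
y = 12
Check: 1² + 12² = 1 + 144 = 145 ✓

145 = 1² + 12²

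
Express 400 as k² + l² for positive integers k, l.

We need to find integers k, l > 0 such that k² + l² = 400.
Trying k = 12: l² = 400 - 12² = 400 - 144 = 256
l = 16
Check: 12² + 16² = 144 + 256 = 400 ✓

400 = 12² + 16²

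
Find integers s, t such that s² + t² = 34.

We need to find integers s, t > 0 such that s² + t² = 34.
Trying s = 3: t² = 34 - 3² = 34 - 9 = 25
t = 5
Check: 3² + 5² = 9 + 25 = 34 ✓

34 = 3² + 5²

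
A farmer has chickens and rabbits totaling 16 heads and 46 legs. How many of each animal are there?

Let c = chickens, r = rabbits.
Heads: c + r = 16
Legs: 2c + 4r = 46
From the first equation, c = 16 - r. Substitute:
2(16 - r) + 4r = 46
32 + 2r = 46
r = (46 - 32)/2 = 7
c = 16 - 7 = 9

Chickens: 9, Rabbits: 7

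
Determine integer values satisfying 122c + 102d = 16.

Step 1: Check solvability.
gcd(122, 102) = 2
Since 2 divides 16, solutions exist.

Step 2: Apply extended Euclidean algorithm to find gcd.
We find integers such that 122*x0 + 102*y0 = 2

Step 3: Scale the particular solution.
Multiply by 16/2 = 8:
c = -40, d = 48

Step 4: Verify.
122*(-40) + 102*(48) = 16 = 16 ✓

c = -40, d = 48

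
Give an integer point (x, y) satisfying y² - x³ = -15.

Try small integer x values and check whether x³ - 15 is a perfect square.
x = 4: x³ - 15 = 4³ - 15 = 64 - 15 = 49
Is 49 a perfect square? 7² = 49 ✓
So (x, y) = (4, 7) is a solution.

x = 4, y = 7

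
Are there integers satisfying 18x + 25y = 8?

Step 1: Compute gcd(18, 25).
gcd(18, 25) = 1

Step 2: Check divisibility.
Does 1 divide 8? 8 = 1 x 8, so yes.

By the theorem on linear Diophantine equations, 18x + 25y = 8 has integer solutions if and only if gcd(18, 25) divides 8. Since 1 | 8, solutions exist.

Yes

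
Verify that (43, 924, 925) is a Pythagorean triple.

Compute a² + b² = 43² + 924² = 1849 + 853776 = 855625
Compute c² = 925² = 855625
Since 855625 = 855625, confirmed.

Yes, it is a Pythagorean triple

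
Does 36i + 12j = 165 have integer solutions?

Step 1: Compute gcd(36, 12).
gcd(36, 12) = 12

Step 2: Check divisibility.
Does 12 divide 165? 165 = 12 x 13 + 9, so no.

By the theorem on linear Diophantine equations, 36i + 12j = 165 has integer solutions if and only if gcd(36, 12) divides 165. Since 12 does not divide 165, no solutions exist.

No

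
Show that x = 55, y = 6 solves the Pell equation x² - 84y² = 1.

Compute x² = 55² = 3025
Compute 84y² = 84·6² = 84·36 = 3024
x² - 84y² = 3025 - 3024 = 1
Since this equals 1, (55, 6) is a solution.

Yes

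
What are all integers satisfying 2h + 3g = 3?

Step 1: Compute gcd(2, 3) = 1.
Since 1 divides 3, solutions exist.

Step 2: Find a particular solution using extended Euclidean algorithm.
We get h₀ = -3, g₀ = 3.
Check: 2*-3 + 3*3 = 3 = 3 ✓

Step 3: Write the general solution.
h = -3 + (3/1)t = -3 + 3t
g = 3 - (2/1)t = 3 - 2t
for any integer t.

h = -3 + 3t, g = 3 - 2t for integer t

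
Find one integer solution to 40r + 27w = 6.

Step 1: Check solvability.
gcd(40, 27) = 1
Since 1 divides 6, solutions exist.

Step 2: Apply extended Euclidean algorithm to find gcd.
We find integers such that 40*x0 + 27*y0 = 1

Step 3: Scale the particular solution.
Multiply by 6/1 = 6:
r = -12, w = 18

Step 4: Verify.
40*(-12) + 27*(18) = 6 = 6 ✓

r = -12, w = 18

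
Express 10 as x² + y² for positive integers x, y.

We need to find integers x, y > 0 such that x² + y² = 10.
Trying x = 1: y² = 10 - 1² = 10 - 1 = 9
y = 3
Check: 1² + 3² = 1 + 9 = 10 ✓

10 = 1² + 3²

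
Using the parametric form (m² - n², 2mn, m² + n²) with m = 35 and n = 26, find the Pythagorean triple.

a = m² - n² = 1225 - 676 = 549
b = 2mn = 2·35·26 = 1820
c = m² + n² = 1225 + 676 = 1901
Verify: 549² + 1820² = 301401 + 3312400 = 3613801 = 1901² ✓

(549, 1820, 1901)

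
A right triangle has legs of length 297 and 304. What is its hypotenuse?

c² = a² + b² = 297² + 304² = 88209 + 92416 = 180625
c = 425

425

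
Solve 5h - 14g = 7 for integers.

Step 1: Check solvability.
gcd(5, 14) = 1
Since 1 divides 7, solutions exist.

Step 2: Apply extended Euclidean algorithm to find gcd.
We find integers such that 5*x0 + 14*y0 = 1

Step 3: Scale the particular solution.
Multiply by 7/1 = 7:
h = 21, g = 7

Step 4: Verify.
5*(21) - 14*(7) = 7 = 7 ✓

h = 21, g = 7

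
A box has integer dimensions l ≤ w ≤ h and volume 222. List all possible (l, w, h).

Iterate l from 1 to ⌊222^(1/3)⌋. For each l dividing 222, iterate w ≥ l with w dividing 222/l, and set h = 222/(l·w).
Triples found (5): (1×1×222), (1×2×111), (1×3×74), (1×6×37), (2×3×37)

(1×1×222), (1×2×111), (1×3×74), (1×6×37), (2×3×37)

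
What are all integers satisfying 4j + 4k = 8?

Step 1: Compute gcd(4, 4) = 4.
Since 4 divides 8, solutions exist.

Step 2: Find a particular solution using extended Euclidean algorithm.
We get j₀ = 0, k₀ = 2.
Check: 4*0 + 4*2 = 8 = 8 ✓

Step 3: Write the general solution.
j = 0 + (4/4)t = 0 + 1t
k = 2 - (4/4)t = 2 - 1t
for any integer t.

j = 0 + 1t, k = 2 - 1t for integer t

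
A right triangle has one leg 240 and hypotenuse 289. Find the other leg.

a² = c² - b² = 83521 - 57600 = 25921
a = 161

161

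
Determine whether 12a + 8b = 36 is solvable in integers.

Step 1: Compute gcd(12, 8).
gcd(12, 8) = 4

Step 2: Check divisibility.
Does 4 divide 36? 36 = 4 x 9, so yes.

By the theorem on linear Diophantine equations, 12a + 8b = 36 has integer solutions if and only if gcd(12, 8) divides 36. Since 4 | 36, solutions exist.

Yes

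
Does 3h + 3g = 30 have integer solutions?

Step 1: Compute gcd(3, 3).
gcd(3, 3) = 3

Step 2: Check divisibility.
Does 3 divide 30? 30 = 3 x 10, so yes.

By the theorem on linear Diophantine equations, 3h + 3g = 30 has integer solutions if and only if gcd(3, 3) divides 30. Since 3 | 30, solutions exist.

Yes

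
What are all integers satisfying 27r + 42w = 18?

Step 1: Compute gcd(27, 42) = 3.
Since 3 divides 18, solutions exist.

Step 2: Find a particular solution using extended Euclidean algorithm.
We get r₀ = -18, w₀ = 12.
Check: 27*-18 + 42*12 = 18 = 18 ✓

Step 3: Write the general solution.
r = -18 + (42/3)t = -18 + 14t
w = 12 - (27/3)t = 12 - 9t
for any integer t.

r = -18 + 14t, w = 12 - 9t for integer t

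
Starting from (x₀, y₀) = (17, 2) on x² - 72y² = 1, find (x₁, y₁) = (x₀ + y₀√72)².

Solutions to x² - Dy² = 1 are generated by powers of (x₀ + y₀√D).
The next solution satisfies x₁ + y₁√72 = (x₀ + y₀√72)², giving:
x₁ = x₀² + 72y₀² = 17² + 72·2² = 289 + 288 = 577
y₁ = 2x₀y₀ = 2·17·2 = 68

Verify: 577² - 72·68² = 332929 - 332928 = 1 ✓

x = 577, y = 68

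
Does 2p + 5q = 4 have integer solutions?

Step 1: Compute gcd(2, 5).
gcd(2, 5) = 1

Step 2: Check divisibility.
Does 1 divide 4? 4 = 1 x 4, so yes.

By the theorem on linear Diophantine equations, 2p + 5q = 4 has integer solutions if and only if gcd(2, 5) divides 4. Since 1 | 4, solutions exist.

Yes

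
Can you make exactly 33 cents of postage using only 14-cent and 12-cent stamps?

We need non-negative x, y with 14x + 12y = 33.
gcd(14, 12) = 2, and 2 does not divide 33.
No integer solutions exist, so certainly no non-negative ones.

No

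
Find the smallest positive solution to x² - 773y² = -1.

We need x² = 773y² - 1. Try successive y:
y = 1: x² = 773·1² - 1 = 772, not a perfect square
y = 2: x² = 773·2² - 1 = 3091, not a perfect square
y = 3: x² = 773·3² - 1 = 6956, not a perfect square
...
y = 48305: x² = 773·48305² - 1 = 1803697348324 = 1343018² ✓
Check: 1343018² - 773·48305² = 1803697348324 - 1803697348325 = -1 ✓

x = 1343018, y = 48305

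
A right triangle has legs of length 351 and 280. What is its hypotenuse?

c² = a² + b² = 351² + 280² = 123201 + 78400 = 201601
c = 449

449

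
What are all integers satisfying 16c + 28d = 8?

Step 1: Compute gcd(16, 28) = 4.
Since 4 divides 8, solutions exist.

Step 2: Find a particular solution using extended Euclidean algorithm.
We get c₀ = 4, d₀ = -2.
Check: 16*4 + 28*-2 = 8 = 8 ✓

Step 3: Write the general solution.
c = 4 + (28/4)t = 4 + 7t
d = -2 - (16/4)t = -2 - 4t
for any integer t.

c = 4 + 7t, d = -2 - 4t for integer t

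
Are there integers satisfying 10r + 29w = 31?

Step 1: Compute gcd(10, 29).
gcd(10, 29) = 1

Step 2: Check divisibility.
Does 1 divide 31? 31 = 1 x 31, so yes.

By the theorem on linear Diophantine equations, 10r + 29w = 31 has integer solutions if and only if gcd(10, 29) divides 31. Since 1 | 31, solutions exist.

Yes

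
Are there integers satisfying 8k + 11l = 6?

Step 1: Compute gcd(8, 11).
gcd(8, 11) = 1

Step 2: Check divisibility.
Does 1 divide 6? 6 = 1 x 6, so yes.

By the theorem on linear Diophantine equations, 8k + 11l = 6 has integer solutions if and only if gcd(8, 11) divides 6. Since 1 | 6, solutions exist.

Yes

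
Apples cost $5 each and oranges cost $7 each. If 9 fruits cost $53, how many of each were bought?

Let a = apples, o = oranges.
a + o = 9
5a + 7o = 53
Substitute o = 9 - a:
5a + 7(9 - a) = 53
(5 - 7)a = 53 - 63
-2a = -10
a = 5, o = 9 - 5 = 4

Apples: 5, Oranges: 4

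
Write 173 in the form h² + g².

We need to find integers h, g > 0 such that h² + g² = 173.
Trying h = 2: g² = 173 - 2² = 173 - 4 = 169
g = 13
Check: 2² + 13² = 4 + 169 = 173 ✓

173 = 2² + 13²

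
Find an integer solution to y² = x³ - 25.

Try small integer x values and check whether x³ - 25 is a perfect square.
x = 5: x³ - 25 = 5³ - 25 = 125 - 25 = 100
Is 100 a perfect square? 10² = 100 ✓
So (x, y) = (5, 10) is a solution.

x = 5, y = 10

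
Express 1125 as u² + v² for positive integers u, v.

We need to find integers u, v > 0 such that u² + v² = 1125.
Trying u = 6: v² = 1125 - 6² = 1125 - 36 = 1089
v = 33
Check: 6² + 33² = 36 + 1089 = 1125 ✓

1125 = 6² + 33²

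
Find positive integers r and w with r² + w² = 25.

We need to find integers r, w > 0 such that r² + w² = 25.
Trying r = 3: w² = 25 - 3² = 25 - 9 = 16
w = 4
Check: 3² + 4² = 9 + 16 = 25 ✓

25 = 3² + 4²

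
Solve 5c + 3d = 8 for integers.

Step 1: Check solvability.
gcd(5, 3) = 1
Since 1 divides 8, solutions exist.

Step 2: Apply extended Euclidean algorithm to find gcd.
We find integers such that 5*x0 + 3*y0 = 1

Step 3: Scale the particular solution.
Multiply by 8/1 = 8:
c = -8, d = 16

Step 4: Verify.
5*(-8) + 3*(16) = 8 = 8 ✓

c = -8, d = 16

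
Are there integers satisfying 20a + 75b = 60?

Step 1: Compute gcd(20, 75).
gcd(20, 75) = 5

Step 2: Check divisibility.
Does 5 divide 60? 60 = 5 x 12, so yes.

By the theorem on linear Diophantine equations, 20a + 75b = 60 has integer solutions if and only if gcd(20, 75) divides 60. Since 5 | 60, solutions exist.

Yes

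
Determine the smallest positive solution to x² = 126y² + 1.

We seek the smallest positive integers (x, y) with x² - 126y² = 1, i.e., x² = 126y² + 1.
Try successive y values:
y = 1: x² = 126·1² + 1 = 127, not a perfect square
y = 2: x² = 126·2² + 1 = 505, not a perfect square
y = 3: x² = 126·3² + 1 = 1135, not a perfect square
... continuing the search (or via continued fractions) ...
y = 40: x² = 126·40² + 1 = 201601, x = 449 ✓

Verify: 449² - 126·40² = 201601 - 201600 = 1 ✓

x = 449, y = 40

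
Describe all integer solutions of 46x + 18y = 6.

Step 1: Compute gcd(46, 18) = 2.
Since 2 divides 6, solutions exist.

Step 2: Find a particular solution using extended Euclidean algorithm.
We get x₀ = 6, y₀ = -15.
Check: 46*6 + 18*-15 = 6 = 6 ✓

Step 3: Write the general solution.
x = 6 + (18/2)t = 6 + 9t
y = -15 - (46/2)t = -15 - 23t
for any integer t.

x = 6 + 9t, y = -15 - 23t for integer t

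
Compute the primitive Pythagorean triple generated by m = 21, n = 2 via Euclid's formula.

a = m² - n² = 21² - 2² = 441 - 4 = 437
b = 2mn = 2·21·2 = 84
c = m² + n² = 441 + 4 = 445
Verify: 437² + 84² = 190969 + 7056 = 198025 = 445² ✓

(437, 84, 445)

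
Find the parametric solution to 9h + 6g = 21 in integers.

Step 1: Compute gcd(9, 6) = 3.
Since 3 divides 21, solutions exist.

Step 2: Find a particular solution using extended Euclidean algorithm.
We get h₀ = 7, g₀ = -7.
Check: 9*7 + 6*-7 = 21 = 21 ✓

Step 3: Write the general solution.
h = 7 + (6/3)t = 7 + 2t
g = -7 - (9/3)t = -7 - 3t
for any integer t.

h = 7 + 2t, g = -7 - 3t for integer t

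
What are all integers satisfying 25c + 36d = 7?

Step 1: Compute gcd(25, 36) = 1.
Since 1 divides 7, solutions exist.

Step 2: Find a particular solution using extended Euclidean algorithm.
We get c₀ = 91, d₀ = -63.
Check: 25*91 + 36*-63 = 7 = 7 ✓

Step 3: Write the general solution.
c = 91 + (36/1)t = 91 + 36t
d = -63 - (25/1)t = -63 - 25t
for any integer t.

c = 91 + 36t, d = -63 - 25t for integer t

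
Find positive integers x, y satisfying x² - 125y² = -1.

We need x² = 125y² - 1. Try successive y:
y = 1: x² = 125·1² - 1 = 124, not a perfect square
y = 2: x² = 125·2² - 1 = 499, not a perfect square
y = 3: x² = 125·3² - 1 = 1124, not a perfect square
...
y = 61: x² = 125·61² - 1 = 465124 = 682² ✓
Check: 682² - 125·61² = 465124 - 465125 = -1 ✓

x = 682, y = 61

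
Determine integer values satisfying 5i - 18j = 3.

Step 1: Check solvability.
gcd(5, 18) = 1
Since 1 divides 3, solutions exist.

Step 2: Apply extended Euclidean algorithm to find gcd.
We find integers such that 5*x0 + 18*y0 = 1

Step 3: Scale the particular solution.
Multiply by 3/1 = 3:
i = -21, j = -6

Step 4: Verify.
5*(-21) - 18*(-6) = 3 = 3 ✓

i = -21, j = -6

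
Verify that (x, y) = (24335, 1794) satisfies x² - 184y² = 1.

Compute x² = 24335² = 592192225
Compute 184y² = 184·1794² = 184·3218436 = 592192224
x² - 184y² = 592192225 - 592192224 = 1
Since this equals 1, (24335, 1794) is a solution.

Yes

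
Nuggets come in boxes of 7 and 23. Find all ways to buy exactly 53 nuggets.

We need non-negative integers (x, y) with 7x + 23y = 53.
For each x in 0..7, check if 53 - 7x is a non-negative multiple of 23.
x = 1: 23y = 46, y = 2 ✓

(1 boxes of 7, 2 boxes of 23)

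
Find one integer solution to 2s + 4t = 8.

Step 1: Check solvability.
gcd(2, 4) = 2
Since 2 divides 8, solutions exist.

Step 2: Apply extended Euclidean algorithm to find gcd.
We find integers such that 2*x0 + 4*y0 = 2

Step 3: Scale the particular solution.
Multiply by 8/2 = 4:
s = 4, t = 0

Step 4: Verify.
2*(4) + 4*(0) = 8 = 8 ✓

s = 4, t = 0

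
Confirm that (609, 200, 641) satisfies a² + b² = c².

Compute a² + b² = 609² + 200² = 370881 + 40000 = 410881
Compute c² = 641² = 410881
Since 410881 = 410881, confirmed.

Yes, it is a Pythagorean triple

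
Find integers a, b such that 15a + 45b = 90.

Step 1: Check solvability.
gcd(15, 45) = 15
Since 15 divides 90, solutions exist.

Step 2: Apply extended Euclidean algorithm to find gcd.
We find integers such that 15*x0 + 45*y0 = 15

Step 3: Scale the particular solution.
Multiply by 90/15 = 6:
a = 6, b = 0

Step 4: Verify.
15*(6) + 45*(0) = 90 = 90 ✓

a = 6, b = 0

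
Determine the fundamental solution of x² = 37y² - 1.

We need x² = 37y² - 1. Try successive y:
y = 1: x² = 37·1² - 1 = 36 = 6² ✓
Check: 6² - 37·1² = 36 - 37 = -1 ✓

x = 6, y = 1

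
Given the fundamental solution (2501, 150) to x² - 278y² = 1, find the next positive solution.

Solutions to x² - Dy² = 1 are generated by powers of (x₀ + y₀√D).
The next solution satisfies x₁ + y₁√278 = (x₀ + y₀√278)², giving:
x₁ = x₀² + 278y₀² = 2501² + 278·150² = 6255001 + 6255000 = 12510001
y₁ = 2x₀y₀ = 2·2501·150 = 750300

Verify: 12510001² - 278·750300² = 156500125020001 - 156500125020000 = 1 ✓

x = 12510001, y = 750300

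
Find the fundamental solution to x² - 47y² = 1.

We seek the smallest positive integers (x, y) with x² - 47y² = 1, i.e., x² = 47y² + 1.
Try successive y values:
y = 1: x² = 47·1² + 1 = 48, not a perfect square
y = 2: x² = 47·2² + 1 = 189, not a perfect square
y = 3: x² = 47·3² + 1 = 424, not a perfect square
... continuing the search (or via continued fractions) ...
y = 7: x² = 47·7² + 1 = 2304, x = 48 ✓

Verify: 48² - 47·7² = 2304 - 2303 = 1 ✓

x = 48, y = 7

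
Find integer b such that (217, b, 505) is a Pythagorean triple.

b² = c² - a² = 505² - 217² = 255025 - 47089 = 207936
b = sqrt(207936) = 456

456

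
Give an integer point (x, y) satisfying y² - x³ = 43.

Try small integer x values and check whether x³ + 43 is a perfect square.
x = -3: x³ + 43 = -3³ + 43 = -27 + 43 = 16
Is 16 a perfect square? 4² = 16 ✓
So (x, y) = (-3, -4) is a solution.

x = -3, y = -4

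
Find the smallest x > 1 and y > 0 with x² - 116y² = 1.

We seek the smallest positive integers (x, y) with x² - 116y² = 1, i.e., x² = 116y² + 1.
Try successive y values:
y = 1: x² = 116·1² + 1 = 117, not a perfect square
y = 2: x² = 116·2² + 1 = 465, not a perfect square
y = 3: x² = 116·3² + 1 = 1045, not a perfect square
... continuing the search (or via continued fractions) ...
y = 910: x² = 116·910² + 1 = 96059601, x = 9801 ✓

Verify: 9801² - 116·910² = 96059601 - 96059600 = 1 ✓

x = 9801, y = 910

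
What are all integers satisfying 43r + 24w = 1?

Step 1: Compute gcd(43, 24) = 1.
Since 1 divides 1, solutions exist.

Step 2: Find a particular solution using extended Euclidean algorithm.
We get r₀ = -5, w₀ = 9.
Check: 43*-5 + 24*9 = 1 = 1 ✓

Step 3: Write the general solution.
r = -5 + (24/1)t = -5 + 24t
w = 9 - (43/1)t = 9 - 43t
for any integer t.

r = -5 + 24t, w = 9 - 43t for integer t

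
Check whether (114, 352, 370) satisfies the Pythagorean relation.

Compute a² + b²:
114² + 352² = 12996 + 123904 = 136900
Compute c²:
370² = 136900
Since 136900 = 136900, it is a Pythagorean triple.

Yes, it is a Pythagorean triple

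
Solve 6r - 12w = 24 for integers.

Step 1: Check solvability.
gcd(6, 12) = 6
Since 6 divides 24, solutions exist.

Step 2: Apply extended Euclidean algorithm to find gcd.
We find integers such that 6*x0 + 12*y0 = 6

Step 3: Scale the particular solution.
Multiply by 24/6 = 4:
r = 4, w = 0

Step 4: Verify.
6*(4) - 12*(0) = 24 = 24 ✓

r = 4, w = 0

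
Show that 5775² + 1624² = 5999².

Compute a² + b² = 5775² + 1624² = 33350625 + 2637376 = 35988001
Compute c² = 5999² = 35988001
Since 35988001 = 35988001, confirmed.

Yes, it is a Pythagorean triple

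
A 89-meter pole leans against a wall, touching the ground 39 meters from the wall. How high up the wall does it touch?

The ladder, wall, and ground form a right triangle with hypotenuse 89 and one leg 39.
By the Pythagorean theorem: h² = 89² - 39² = 7921 - 1521 = 6400
h = √6400 = 80 meters

80 meters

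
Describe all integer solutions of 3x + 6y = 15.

Step 1: Compute gcd(3, 6) = 3.
Since 3 divides 15, solutions exist.

Step 2: Find a particular solution using extended Euclidean algorithm.
We get x₀ = 5, y₀ = 0.
Check: 3*5 + 6*0 = 15 = 15 ✓

Step 3: Write the general solution.
x = 5 + (6/3)t = 5 + 2t
y = 0 - (3/3)t = 0 - 1t
for any integer t.

x = 5 + 2t, y = 0 - 1t for integer t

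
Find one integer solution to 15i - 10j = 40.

Step 1: Check solvability.
gcd(15, 10) = 5
Since 5 divides 40, solutions exist.

Step 2: Apply extended Euclidean algorithm to find gcd.
We find integers such that 15*x0 + 10*y0 = 5

Step 3: Scale the particular solution.
Multiply by 40/5 = 8:
i = 8, j = 8

Step 4: Verify.
15*(8) - 10*(8) = 40 = 40 ✓

i = 8, j = 8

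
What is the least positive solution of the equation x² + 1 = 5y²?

We need x² = 5y² - 1. Try successive y:
y = 1: x² = 5·1² - 1 = 4 = 2² ✓
Check: 2² - 5·1² = 4 - 5 = -1 ✓

x = 2, y = 1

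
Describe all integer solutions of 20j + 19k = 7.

Step 1: Compute gcd(20, 19) = 1.
Since 1 divides 7, solutions exist.

Step 2: Find a particular solution using extended Euclidean algorithm.
We get j₀ = 7, k₀ = -7.
Check: 20*7 + 19*-7 = 7 = 7 ✓

Step 3: Write the general solution.
j = 7 + (19/1)t = 7 + 19t
k = -7 - (20/1)t = -7 - 20t
for any integer t.

j = 7 + 19t, k = -7 - 20t for integer t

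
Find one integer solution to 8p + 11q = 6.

Step 1: Check solvability.
gcd(8, 11) = 1
Since 1 divides 6, solutions exist.

Step 2: Apply extended Euclidean algorithm to find gcd.
We find integers such that 8*x0 + 11*y0 = 1

Step 3: Scale the particular solution.
Multiply by 6/1 = 6:
p = -24, q = 18

Step 4: Verify.
8*(-24) + 11*(18) = 6 = 6 ✓

p = -24, q = 18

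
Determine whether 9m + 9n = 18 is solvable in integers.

Step 1: Compute gcd(9, 9).
gcd(9, 9) = 9

Step 2: Check divisibility.
Does 9 divide 18? 18 = 9 x 2, so yes.

By the theorem on linear Diophantine equations, 9m + 9n = 18 has integer solutions if and only if gcd(9, 9) divides 18. Since 9 | 18, solutions exist.

Yes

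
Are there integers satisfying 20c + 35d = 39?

Step 1: Compute gcd(20, 35).
gcd(20, 35) = 5

Step 2: Check divisibility.
Does 5 divide 39? 39 = 5 x 7 + 4, so no.

By the theorem on linear Diophantine equations, 20c + 35d = 39 has integer solutions if and only if gcd(20, 35) divides 39. Since 5 does not divide 39, no solutions exist.

No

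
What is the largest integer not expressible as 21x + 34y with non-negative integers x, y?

For two coprime denominations a and b, the Frobenius number (largest value not representable as a non-negative combination) is ab - a - b.
Here gcd(21, 34) = 1, so they are coprime.
F(21, 34) = 21·34 - 21 - 34 = 714 - 55 = 659

659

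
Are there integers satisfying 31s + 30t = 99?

Step 1: Compute gcd(31, 30).
gcd(31, 30) = 1

Step 2: Check divisibility.
Does 1 divide 99? 99 = 1 x 99, so yes.

By the theorem on linear Diophantine equations, 31s + 30t = 99 has integer solutions if and only if gcd(31, 30) divides 99. Since 1 | 99, solutions exist.

Yes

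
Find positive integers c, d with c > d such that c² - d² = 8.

Factor: c² - d² = (c+d)(c-d) = 8.
We need two factors of 8 with the same parity.
Use c+d = 4 and c-d = 2 (product 4·2 = 8).
Adding: 2c = 6, so c = 3.
Subtracting: 2d = 2, so d = 1.
Check: 3² - 1² = 9 - 1 = 8 ✓

c = 3, d = 1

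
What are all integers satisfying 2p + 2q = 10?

Step 1: Compute gcd(2, 2) = 2.
Since 2 divides 10, solutions exist.

Step 2: Find a particular solution using extended Euclidean algorithm.
We get p₀ = 0, q₀ = 5.
Check: 2*0 + 2*5 = 10 = 10 ✓

Step 3: Write the general solution.
p = 0 + (2/2)t = 0 + 1t
q = 5 - (2/2)t = 5 - 1t
for any integer t.

p = 0 + 1t, q = 5 - 1t for integer t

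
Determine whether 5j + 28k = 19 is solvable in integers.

Step 1: Compute gcd(5, 28).
gcd(5, 28) = 1

Step 2: Check divisibility.
Does 1 divide 19? 19 = 1 x 19, so yes.

By the theorem on linear Diophantine equations, 5j + 28k = 19 has integer solutions if and only if gcd(5, 28) divides 19. Since 1 | 19, solutions exist.

Yes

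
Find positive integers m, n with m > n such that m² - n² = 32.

Factor: m² - n² = (m+n)(m-n) = 32.
We need two factors of 32 with the same parity.
Use m+n = 16 and m-n = 2 (product 16·2 = 32).
Adding: 2m = 18, so m = 9.
Subtracting: 2n = 14, so n = 7.
Check: 9² - 7² = 81 - 49 = 32 ✓

m = 9, n = 7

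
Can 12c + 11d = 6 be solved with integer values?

Step 1: Compute gcd(12, 11).
gcd(12, 11) = 1

Step 2: Check divisibility.
Does 1 divide 6? 6 = 1 x 6, so yes.

By the theorem on linear Diophantine equations, 12c + 11d = 6 has integer solutions if and only if gcd(12, 11) divides 6. Since 1 | 6, solutions exist.

Yes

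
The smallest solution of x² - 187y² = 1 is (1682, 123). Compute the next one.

Solutions to x² - Dy² = 1 are generated by powers of (x₀ + y₀√D).
The next solution satisfies x₁ + y₁√187 = (x₀ + y₀√187)², giving:
x₁ = x₀² + 187y₀² = 1682² + 187·123² = 2829124 + 2829123 = 5658247
y₁ = 2x₀y₀ = 2·1682·123 = 413772

Verify: 5658247² - 187·413772² = 32015759113009 - 32015759113008 = 1 ✓

x = 5658247, y = 413772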